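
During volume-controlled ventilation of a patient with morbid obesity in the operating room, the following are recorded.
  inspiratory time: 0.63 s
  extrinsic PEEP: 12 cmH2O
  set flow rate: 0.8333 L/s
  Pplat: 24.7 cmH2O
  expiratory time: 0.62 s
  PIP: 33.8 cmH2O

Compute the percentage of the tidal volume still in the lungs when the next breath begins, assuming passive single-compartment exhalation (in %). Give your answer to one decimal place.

Vt = flow × Ti = 0.8333 L/s × 0.63 s × 1000 mL/L = 524.98 mL.
R = (PIP − Pplat)/V̇ = (33.8 − 24.7) / 0.8333 = 9.1/0.8333 = 10.92 cmH2O·s/L.
C = Vt/(Pplat − PEEP) = 524.98 / (24.7 − 12) = 524.98/12.7 = 41.337 mL/cmH2O.
τ = R × C = 10.92 × 0.04134 L/cmH2O = 0.4514 s.
Fraction remaining at end-expiration = e^(−Te/τ) = e^(−0.62/0.4514) = 0.2532 → 25.32%.

25.3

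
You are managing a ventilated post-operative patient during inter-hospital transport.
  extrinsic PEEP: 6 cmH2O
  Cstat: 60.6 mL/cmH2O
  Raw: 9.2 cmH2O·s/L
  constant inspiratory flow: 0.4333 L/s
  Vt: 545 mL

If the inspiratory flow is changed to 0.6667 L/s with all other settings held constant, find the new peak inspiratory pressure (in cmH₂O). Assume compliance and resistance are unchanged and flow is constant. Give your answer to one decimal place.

PIP = Vt/C + R·V̇ + PEEP (constant-flow equation of motion).
Only the resistive term changes: ΔPIP = R × ΔV̇ = 9.2 × (0.6667 − 0.4333) = 9.2 × 0.2334 = 2.147 cmH2O.
Original PIP = 545/60.6 + 9.2×0.4333 + 6 = 18.98 cmH2O; new PIP = 18.98 + (2.147) = 21.127 cmH2O.

21.1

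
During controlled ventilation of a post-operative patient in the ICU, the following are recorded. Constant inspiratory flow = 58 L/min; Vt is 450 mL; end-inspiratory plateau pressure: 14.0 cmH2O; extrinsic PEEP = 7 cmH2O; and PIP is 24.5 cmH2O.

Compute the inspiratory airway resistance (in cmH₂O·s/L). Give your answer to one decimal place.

Flow: 58 L/min ÷ 60 = 0.9667 L/s.
Raw = (PIP − Pplat) / flow = (24.5 − 14.0) / 0.9667 = 10.5 / 0.9667 = 10.862 cmH2O·s/L.

10.9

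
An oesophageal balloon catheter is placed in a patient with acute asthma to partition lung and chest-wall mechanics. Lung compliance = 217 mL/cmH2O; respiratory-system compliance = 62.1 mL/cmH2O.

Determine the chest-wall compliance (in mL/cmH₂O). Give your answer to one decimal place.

87.0

1/Ccw = 1/Crs − 1/CL.
1/Ccw = 1/62.1 − 1/217 = 0.01149.
Ccw = 87.032 mL/cmH2O.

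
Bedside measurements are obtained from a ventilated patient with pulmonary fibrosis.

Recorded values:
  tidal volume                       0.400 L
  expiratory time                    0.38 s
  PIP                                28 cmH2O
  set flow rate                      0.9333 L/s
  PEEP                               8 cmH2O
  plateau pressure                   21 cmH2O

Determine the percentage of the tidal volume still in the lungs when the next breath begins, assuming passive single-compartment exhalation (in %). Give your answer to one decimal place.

R = (PIP − Pplat)/V̇ = (28 − 21) / 0.9333 = 7.0/0.9333 = 7.5 cmH2O·s/L.
C = Vt/(Pplat − PEEP) = 400.0 / (21 − 8) = 400.0/13.0 = 30.769 mL/cmH2O.
τ = R × C = 7.5 × 0.03077 L/cmH2O = 0.2308 s.
Fraction remaining at end-expiration = e^(−Te/τ) = e^(−0.38/0.2308) = 0.1927 → 19.27%.

19.3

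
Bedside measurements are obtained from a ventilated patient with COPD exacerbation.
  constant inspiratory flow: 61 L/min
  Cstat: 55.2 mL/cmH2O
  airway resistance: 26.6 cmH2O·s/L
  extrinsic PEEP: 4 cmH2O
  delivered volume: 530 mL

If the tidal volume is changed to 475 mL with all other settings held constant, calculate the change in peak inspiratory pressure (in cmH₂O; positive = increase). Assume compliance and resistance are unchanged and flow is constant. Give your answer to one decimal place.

PIP = Vt/C + R·V̇ + PEEP (constant-flow equation of motion).
Only the elastic term changes: ΔPIP = ΔVt / C = (475 − 530) / 55.2 = -0.9964 cmH2O.

-1.0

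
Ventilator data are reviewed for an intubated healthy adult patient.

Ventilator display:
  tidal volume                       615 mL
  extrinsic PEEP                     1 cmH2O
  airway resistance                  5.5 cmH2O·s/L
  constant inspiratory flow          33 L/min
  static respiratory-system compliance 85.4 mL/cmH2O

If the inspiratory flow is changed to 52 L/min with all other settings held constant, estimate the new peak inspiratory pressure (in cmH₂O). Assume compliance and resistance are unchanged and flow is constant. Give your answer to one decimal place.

13.0

Flow: 33 L/min ÷ 60 = 0.55 L/s.
New flow: 52 L/min ÷ 60 = 0.8667 L/s.
PIP = Vt/C + R·V̇ + PEEP (constant-flow equation of motion).
Only the resistive term changes: ΔPIP = R × ΔV̇ = 5.5 × (0.8667 − 0.55) = 5.5 × 0.3167 = 1.742 cmH2O.
Original PIP = 615/85.4 + 5.5×0.55 + 1 = 11.226 cmH2O; new PIP = 11.226 + (1.742) = 12.968 cmH2O.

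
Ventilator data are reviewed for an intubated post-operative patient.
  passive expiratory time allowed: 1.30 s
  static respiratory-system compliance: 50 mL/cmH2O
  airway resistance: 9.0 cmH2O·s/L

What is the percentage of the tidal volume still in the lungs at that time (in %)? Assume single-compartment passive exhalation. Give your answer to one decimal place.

5.6

τ = R × C = 9.0 × 50 mL/cmH2O = 9.0 × 0.050 L/cmH2O = 0.45 s.
Passive exhalation: V(t)/V₀ = e^(−t/τ) = e^(−1.30/0.45) = 0.05564.
Fraction remaining = 0.05564 → 5.564%.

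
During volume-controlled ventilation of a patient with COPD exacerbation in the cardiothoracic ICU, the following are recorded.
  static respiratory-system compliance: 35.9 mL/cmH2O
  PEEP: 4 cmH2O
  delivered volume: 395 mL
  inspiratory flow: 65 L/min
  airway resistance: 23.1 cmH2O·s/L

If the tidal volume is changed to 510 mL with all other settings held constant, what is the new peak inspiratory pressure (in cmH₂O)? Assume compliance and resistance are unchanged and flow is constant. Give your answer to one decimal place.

43.2

Flow: 65 L/min ÷ 60 = 1.0833 L/s.
PIP = Vt/C + R·V̇ + PEEP (constant-flow equation of motion).
Only the elastic term changes: ΔPIP = ΔVt / C = (510 − 395) / 35.9 = 3.203 cmH2O.
Original PIP = 395/35.9 + 23.1×1.0833 + 4 = 40.027 cmH2O; new PIP = 40.027 + (3.203) = 43.23 cmH2O.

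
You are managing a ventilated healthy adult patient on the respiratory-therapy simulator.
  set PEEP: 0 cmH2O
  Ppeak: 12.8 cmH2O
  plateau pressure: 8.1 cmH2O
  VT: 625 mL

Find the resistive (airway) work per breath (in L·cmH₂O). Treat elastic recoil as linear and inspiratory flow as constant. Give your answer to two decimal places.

With constant inspiratory flow the resistive pressure is constant at PIP − Pplat = 12.8 − 8.1 = 4.7 cmH2O, so resistive work = 4.7 × 0.625 = 2.938 L·cmH2O.

2.94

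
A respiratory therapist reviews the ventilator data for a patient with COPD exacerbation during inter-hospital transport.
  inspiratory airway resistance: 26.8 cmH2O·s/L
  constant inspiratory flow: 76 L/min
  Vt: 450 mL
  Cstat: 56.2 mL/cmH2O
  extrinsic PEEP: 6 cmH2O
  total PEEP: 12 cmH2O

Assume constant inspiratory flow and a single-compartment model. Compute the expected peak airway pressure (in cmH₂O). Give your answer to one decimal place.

54.0

Flow: 76 L/min ÷ 60 = 1.2667 L/s.
Total PEEP = 12 cmH2O (set 6 + intrinsic 6); this is the baseline alveolar pressure.
Equation of motion (constant flow): PIP = Vt/C + R·V̇ + PEEP.
PIP = 450/56.2 + 26.8×1.2667 + 12 = 8.007 + 33.948 + 12 = 53.955 cmH2O.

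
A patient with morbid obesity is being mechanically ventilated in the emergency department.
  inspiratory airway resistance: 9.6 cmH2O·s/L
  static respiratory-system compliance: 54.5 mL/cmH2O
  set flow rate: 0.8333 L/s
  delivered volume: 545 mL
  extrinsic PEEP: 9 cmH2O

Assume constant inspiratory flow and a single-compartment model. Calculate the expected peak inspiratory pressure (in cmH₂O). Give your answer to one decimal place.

Equation of motion (constant flow): PIP = Vt/C + R·V̇ + PEEP.
PIP = 545/54.5 + 9.6×0.8333 + 9 = 10.0 + 8.0 + 9 = 27.0 cmH2O.

27.0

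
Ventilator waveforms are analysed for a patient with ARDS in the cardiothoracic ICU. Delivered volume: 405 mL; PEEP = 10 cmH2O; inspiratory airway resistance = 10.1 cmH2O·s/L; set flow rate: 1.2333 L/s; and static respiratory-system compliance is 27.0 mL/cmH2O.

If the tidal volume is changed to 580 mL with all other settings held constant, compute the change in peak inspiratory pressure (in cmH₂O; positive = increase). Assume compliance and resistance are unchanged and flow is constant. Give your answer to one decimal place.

PIP = Vt/C + R·V̇ + PEEP (constant-flow equation of motion).
Only the elastic term changes: ΔPIP = ΔVt / C = (580 − 405) / 27.0 = 6.481 cmH2O.

6.5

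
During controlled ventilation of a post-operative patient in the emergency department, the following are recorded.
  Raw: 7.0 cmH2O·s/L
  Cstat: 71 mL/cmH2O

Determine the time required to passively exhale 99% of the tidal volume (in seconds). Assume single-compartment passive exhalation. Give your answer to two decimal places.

τ = R × C = 7.0 × 71 mL/cmH2O = 7.0 × 0.071 L/cmH2O = 0.497 s.
Exhaled fraction f = 1 − e^(−t/τ) → t = −τ·ln(1 − f) = −0.497·ln(0.01) = 2.289 s.

2.29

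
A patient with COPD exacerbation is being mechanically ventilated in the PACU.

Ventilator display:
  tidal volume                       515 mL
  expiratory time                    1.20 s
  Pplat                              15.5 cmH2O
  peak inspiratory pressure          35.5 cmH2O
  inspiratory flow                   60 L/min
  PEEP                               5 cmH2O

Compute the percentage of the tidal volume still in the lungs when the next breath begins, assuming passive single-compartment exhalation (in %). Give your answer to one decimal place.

29.4

Flow: 60 L/min ÷ 60 = 1 L/s.
R = (PIP − Pplat)/V̇ = (35.5 − 15.5) / 1 = 20.0/1 = 20.0 cmH2O·s/L.
C = Vt/(Pplat − PEEP) = 515.0 / (15.5 − 5) = 515.0/10.5 = 49.048 mL/cmH2O.
τ = R × C = 20.0 × 0.04905 L/cmH2O = 0.981 s.
Fraction remaining at end-expiration = e^(−Te/τ) = e^(−1.20/0.981) = 0.2943 → 29.43%.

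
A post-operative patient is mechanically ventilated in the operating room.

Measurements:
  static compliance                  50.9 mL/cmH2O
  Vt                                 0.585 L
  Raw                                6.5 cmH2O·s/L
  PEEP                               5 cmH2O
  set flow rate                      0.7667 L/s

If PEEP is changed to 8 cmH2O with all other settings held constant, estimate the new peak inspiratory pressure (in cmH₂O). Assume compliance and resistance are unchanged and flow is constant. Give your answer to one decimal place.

24.5

PIP = Vt/C + R·V̇ + PEEP (constant-flow equation of motion).
Only the baseline term changes: ΔPIP = ΔPEEP = 8 − 5 = 3.0 cmH2O.
Original PIP = 585/50.9 + 6.5×0.7667 + 5 = 21.477 cmH2O; new PIP = 21.477 + (3.0) = 24.477 cmH2O.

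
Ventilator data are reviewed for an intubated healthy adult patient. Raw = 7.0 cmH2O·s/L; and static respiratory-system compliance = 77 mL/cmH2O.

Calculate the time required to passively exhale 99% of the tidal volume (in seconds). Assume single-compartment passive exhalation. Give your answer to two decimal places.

τ = R × C = 7.0 × 77 mL/cmH2O = 7.0 × 0.077 L/cmH2O = 0.539 s.
Exhaled fraction f = 1 − e^(−t/τ) → t = −τ·ln(1 − f) = −0.539·ln(0.01) = 2.482 s.

2.48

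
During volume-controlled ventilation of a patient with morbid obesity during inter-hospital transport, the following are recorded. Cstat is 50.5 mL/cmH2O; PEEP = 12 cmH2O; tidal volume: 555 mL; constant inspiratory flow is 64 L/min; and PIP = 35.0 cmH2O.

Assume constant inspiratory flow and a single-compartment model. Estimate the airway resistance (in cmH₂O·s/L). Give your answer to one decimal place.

11.3

Flow: 64 L/min ÷ 60 = 1.0667 L/s.
Equation of motion (constant flow): PIP = Vt/C + R·V̇ + PEEP.
R·V̇ = PIP − Vt/C − PEEP = 35.0 − 555/50.5 − 12 = 35.0 − 10.99 − 12 = 12.01 cmH2O.
R = 12.01 / 1.0667 = 11.259 cmH2O·s/L.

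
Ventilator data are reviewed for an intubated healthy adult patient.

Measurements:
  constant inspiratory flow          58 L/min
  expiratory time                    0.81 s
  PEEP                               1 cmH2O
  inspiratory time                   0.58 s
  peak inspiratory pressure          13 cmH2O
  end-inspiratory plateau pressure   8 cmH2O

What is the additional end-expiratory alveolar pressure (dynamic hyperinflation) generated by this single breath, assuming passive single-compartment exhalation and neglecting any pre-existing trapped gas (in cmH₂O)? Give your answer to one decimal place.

Flow: 58 L/min ÷ 60 = 0.9667 L/s.
Vt = flow × Ti = 0.9667 L/s × 0.58 s × 1000 mL/L = 560.69 mL.
R = (PIP − Pplat)/V̇ = (13 − 8) / 0.9667 = 5.0/0.9667 = 5.172 cmH2O·s/L.
C = Vt/(Pplat − PEEP) = 560.69 / (8 − 1) = 560.69/7.0 = 80.099 mL/cmH2O.
τ = R × C = 5.172 × 0.0801 L/cmH2O = 0.4143 s.
Fraction remaining = e^(−Te/τ) = e^(−0.81/0.4143) = 0.1415; trapped volume = 560.69 × 0.1415 = 79.338 mL.
Additional alveolar pressure from trapping ≈ V_trapped / C = 79.338 / 80.099 = 0.9905 cmH2O.

1.0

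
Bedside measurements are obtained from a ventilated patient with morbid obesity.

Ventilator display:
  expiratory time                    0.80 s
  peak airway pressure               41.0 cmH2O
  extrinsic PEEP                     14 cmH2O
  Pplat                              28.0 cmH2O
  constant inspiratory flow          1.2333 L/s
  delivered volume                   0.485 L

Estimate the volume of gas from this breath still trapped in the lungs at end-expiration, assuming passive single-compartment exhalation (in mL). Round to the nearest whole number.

54

R = (PIP − Pplat)/V̇ = (41.0 − 28.0) / 1.2333 = 13.0/1.2333 = 10.541 cmH2O·s/L.
C = Vt/(Pplat − PEEP) = 485.0 / (28.0 − 14) = 485.0/14.0 = 34.643 mL/cmH2O.
τ = R × C = 10.541 × 0.03464 L/cmH2O = 0.3651 s.
Fraction remaining = e^(−Te/τ) = e^(−0.80/0.3651) = 0.1118.
Trapped volume = 485.0 × 0.1118 = 54.223 mL.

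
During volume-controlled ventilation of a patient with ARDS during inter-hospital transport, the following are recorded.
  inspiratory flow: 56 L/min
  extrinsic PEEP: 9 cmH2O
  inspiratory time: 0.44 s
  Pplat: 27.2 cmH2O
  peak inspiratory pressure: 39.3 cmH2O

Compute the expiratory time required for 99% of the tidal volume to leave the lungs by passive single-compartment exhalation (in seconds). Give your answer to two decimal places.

Flow: 56 L/min ÷ 60 = 0.9333 L/s.
Vt = flow × Ti = 0.9333 L/s × 0.44 s × 1000 mL/L = 410.65 mL.
R = (PIP − Pplat)/V̇ = (39.3 − 27.2) / 0.9333 = 12.1/0.9333 = 12.965 cmH2O·s/L.
C = Vt/(Pplat − PEEP) = 410.65 / (27.2 − 9) = 410.65/18.2 = 22.563 mL/cmH2O.
τ = R × C = 12.965 × 0.02256 L/cmH2O = 0.2925 s.
t = −τ·ln(1 − 0.99) = −0.2925·ln(0.01) = 1.347 s.

1.35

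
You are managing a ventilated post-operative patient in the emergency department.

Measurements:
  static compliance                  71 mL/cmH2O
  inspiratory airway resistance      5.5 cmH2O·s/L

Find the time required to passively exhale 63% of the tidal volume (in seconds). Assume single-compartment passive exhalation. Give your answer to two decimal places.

0.39

τ = R × C = 5.5 × 71 mL/cmH2O = 5.5 × 0.071 L/cmH2O = 0.3905 s.
Exhaled fraction f = 1 − e^(−t/τ) → t = −τ·ln(1 − f) = −0.3905·ln(0.37) = 0.3883 s.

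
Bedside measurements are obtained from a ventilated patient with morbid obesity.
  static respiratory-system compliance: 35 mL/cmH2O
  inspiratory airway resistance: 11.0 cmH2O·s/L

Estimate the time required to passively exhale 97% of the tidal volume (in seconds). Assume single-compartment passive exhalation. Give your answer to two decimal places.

1.35

τ = R × C = 11.0 × 35 mL/cmH2O = 11.0 × 0.035 L/cmH2O = 0.385 s.
Exhaled fraction f = 1 − e^(−t/τ) → t = −τ·ln(1 − f) = −0.385·ln(0.03) = 1.35 s.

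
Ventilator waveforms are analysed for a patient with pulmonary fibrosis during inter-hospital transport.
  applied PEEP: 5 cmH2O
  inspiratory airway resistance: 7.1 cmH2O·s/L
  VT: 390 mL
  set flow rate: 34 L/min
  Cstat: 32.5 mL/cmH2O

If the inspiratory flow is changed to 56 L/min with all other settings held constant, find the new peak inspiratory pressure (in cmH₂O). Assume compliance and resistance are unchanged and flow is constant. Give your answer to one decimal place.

23.6

Flow: 34 L/min ÷ 60 = 0.5667 L/s.
New flow: 56 L/min ÷ 60 = 0.9333 L/s.
PIP = Vt/C + R·V̇ + PEEP (constant-flow equation of motion).
Only the resistive term changes: ΔPIP = R × ΔV̇ = 7.1 × (0.9333 − 0.5667) = 7.1 × 0.3666 = 2.603 cmH2O.
Original PIP = 390/32.5 + 7.1×0.5667 + 5 = 21.024 cmH2O; new PIP = 21.024 + (2.603) = 23.627 cmH2O.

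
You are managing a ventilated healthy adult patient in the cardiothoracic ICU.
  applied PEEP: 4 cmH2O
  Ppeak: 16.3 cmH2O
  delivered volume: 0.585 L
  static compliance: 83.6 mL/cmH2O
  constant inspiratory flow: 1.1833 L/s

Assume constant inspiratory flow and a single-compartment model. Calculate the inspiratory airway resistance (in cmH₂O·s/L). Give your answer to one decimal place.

4.5

Equation of motion (constant flow): PIP = Vt/C + R·V̇ + PEEP.
R·V̇ = PIP − Vt/C − PEEP = 16.3 − 585/83.6 − 4 = 16.3 − 6.998 − 4 = 5.302 cmH2O.
R = 5.302 / 1.1833 = 4.481 cmH2O·s/L.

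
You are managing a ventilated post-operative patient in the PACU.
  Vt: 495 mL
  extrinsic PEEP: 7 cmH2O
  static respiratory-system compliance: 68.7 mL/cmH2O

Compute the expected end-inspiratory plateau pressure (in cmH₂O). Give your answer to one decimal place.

14.2

Pplat = PEEP + Vt / Cstat = 7 + 495 / 68.7 = 7 + 7.205 = 14.205 cmH2O.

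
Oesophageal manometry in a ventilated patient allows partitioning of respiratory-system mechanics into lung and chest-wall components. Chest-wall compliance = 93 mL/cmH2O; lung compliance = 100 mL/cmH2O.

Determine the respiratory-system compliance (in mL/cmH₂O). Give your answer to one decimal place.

48.2

Lung and chest wall are elastances in series: 1/Crs = 1/CL + 1/Ccw.
1/Crs = 1/100 + 1/93 = 0.02075.
Crs = 48.193 mL/cmH2O.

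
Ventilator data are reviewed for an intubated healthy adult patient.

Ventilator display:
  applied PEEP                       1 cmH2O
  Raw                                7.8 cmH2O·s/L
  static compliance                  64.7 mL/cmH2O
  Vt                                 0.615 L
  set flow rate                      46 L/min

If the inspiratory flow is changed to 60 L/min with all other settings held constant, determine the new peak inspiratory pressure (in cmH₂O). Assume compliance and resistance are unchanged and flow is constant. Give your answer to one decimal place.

18.3

Flow: 46 L/min ÷ 60 = 0.7667 L/s.
New flow: 60 L/min ÷ 60 = 1 L/s.
PIP = Vt/C + R·V̇ + PEEP (constant-flow equation of motion).
Only the resistive term changes: ΔPIP = R × ΔV̇ = 7.8 × (1 − 0.7667) = 7.8 × 0.2333 = 1.82 cmH2O.
Original PIP = 615/64.7 + 7.8×0.7667 + 1 = 16.486 cmH2O; new PIP = 16.486 + (1.82) = 18.306 cmH2O.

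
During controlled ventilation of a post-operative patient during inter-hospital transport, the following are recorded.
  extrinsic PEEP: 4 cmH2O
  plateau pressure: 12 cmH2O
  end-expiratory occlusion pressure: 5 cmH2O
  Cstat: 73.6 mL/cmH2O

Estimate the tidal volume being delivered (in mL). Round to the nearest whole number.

515

End-expiratory occlusion gives total PEEP = 5 cmH2O (intrinsic PEEP = 5 − 4 = 1). Use total PEEP for the elastic gradient.
Vt = Cstat × (Pplat − PEEPtotal) = 73.6 × (12 − 5) = 73.6 × 7.0 = 515.2 mL.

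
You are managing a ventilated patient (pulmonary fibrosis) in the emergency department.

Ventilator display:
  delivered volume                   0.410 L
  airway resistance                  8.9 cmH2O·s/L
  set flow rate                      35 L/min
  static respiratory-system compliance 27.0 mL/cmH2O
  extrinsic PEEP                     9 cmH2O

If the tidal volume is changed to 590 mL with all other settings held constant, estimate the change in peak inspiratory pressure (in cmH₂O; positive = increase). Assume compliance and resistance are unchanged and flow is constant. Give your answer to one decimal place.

6.7

PIP = Vt/C + R·V̇ + PEEP (constant-flow equation of motion).
Only the elastic term changes: ΔPIP = ΔVt / C = (590 − 410) / 27.0 = 6.667 cmH2O.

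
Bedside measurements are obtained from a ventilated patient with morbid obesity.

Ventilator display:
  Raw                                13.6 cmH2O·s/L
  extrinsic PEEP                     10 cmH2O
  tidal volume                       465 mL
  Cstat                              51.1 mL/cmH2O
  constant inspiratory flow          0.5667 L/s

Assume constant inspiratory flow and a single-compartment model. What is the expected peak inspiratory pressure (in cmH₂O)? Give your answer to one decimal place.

Equation of motion (constant flow): PIP = Vt/C + R·V̇ + PEEP.
PIP = 465/51.1 + 13.6×0.5667 + 10 = 9.1 + 7.707 + 10 = 26.807 cmH2O.

26.8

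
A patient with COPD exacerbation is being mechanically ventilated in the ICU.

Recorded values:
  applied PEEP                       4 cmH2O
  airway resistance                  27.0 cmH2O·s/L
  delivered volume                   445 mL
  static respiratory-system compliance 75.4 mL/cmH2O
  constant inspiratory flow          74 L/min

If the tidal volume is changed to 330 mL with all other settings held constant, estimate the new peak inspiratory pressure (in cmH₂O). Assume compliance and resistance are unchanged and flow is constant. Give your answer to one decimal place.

41.7

Flow: 74 L/min ÷ 60 = 1.2333 L/s.
PIP = Vt/C + R·V̇ + PEEP (constant-flow equation of motion).
Only the elastic term changes: ΔPIP = ΔVt / C = (330 − 445) / 75.4 = -1.525 cmH2O.
Original PIP = 445/75.4 + 27.0×1.2333 + 4 = 43.201 cmH2O; new PIP = 43.201 + (-1.525) = 41.676 cmH2O.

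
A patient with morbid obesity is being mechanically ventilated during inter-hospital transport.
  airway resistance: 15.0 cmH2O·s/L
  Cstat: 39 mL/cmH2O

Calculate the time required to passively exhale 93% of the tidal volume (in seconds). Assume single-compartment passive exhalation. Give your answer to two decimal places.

1.56

τ = R × C = 15.0 × 39 mL/cmH2O = 15.0 × 0.039 L/cmH2O = 0.585 s.
Exhaled fraction f = 1 − e^(−t/τ) → t = −τ·ln(1 − f) = −0.585·ln(0.07) = 1.556 s.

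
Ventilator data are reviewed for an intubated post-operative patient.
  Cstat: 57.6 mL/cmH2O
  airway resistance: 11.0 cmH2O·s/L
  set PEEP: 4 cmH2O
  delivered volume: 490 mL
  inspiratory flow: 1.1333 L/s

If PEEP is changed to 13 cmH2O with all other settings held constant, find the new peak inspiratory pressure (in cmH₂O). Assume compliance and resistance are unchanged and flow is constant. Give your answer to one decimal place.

34.0

PIP = Vt/C + R·V̇ + PEEP (constant-flow equation of motion).
Only the baseline term changes: ΔPIP = ΔPEEP = 13 − 4 = 9.0 cmH2O.
Original PIP = 490/57.6 + 11.0×1.1333 + 4 = 24.973 cmH2O; new PIP = 24.973 + (9.0) = 33.973 cmH2O.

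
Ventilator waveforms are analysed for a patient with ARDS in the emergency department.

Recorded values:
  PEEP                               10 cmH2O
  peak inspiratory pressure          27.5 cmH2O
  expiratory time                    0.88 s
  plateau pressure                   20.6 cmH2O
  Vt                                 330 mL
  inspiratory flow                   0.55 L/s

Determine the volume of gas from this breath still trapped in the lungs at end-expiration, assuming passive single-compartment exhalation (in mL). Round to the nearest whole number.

35

R = (PIP − Pplat)/V̇ = (27.5 − 20.6) / 0.55 = 6.9/0.55 = 12.545 cmH2O·s/L.
C = Vt/(Pplat − PEEP) = 330.0 / (20.6 − 10) = 330.0/10.6 = 31.132 mL/cmH2O.
τ = R × C = 12.545 × 0.03113 L/cmH2O = 0.3905 s.
Fraction remaining = e^(−Te/τ) = e^(−0.88/0.3905) = 0.105.
Trapped volume = 330.0 × 0.105 = 34.65 mL.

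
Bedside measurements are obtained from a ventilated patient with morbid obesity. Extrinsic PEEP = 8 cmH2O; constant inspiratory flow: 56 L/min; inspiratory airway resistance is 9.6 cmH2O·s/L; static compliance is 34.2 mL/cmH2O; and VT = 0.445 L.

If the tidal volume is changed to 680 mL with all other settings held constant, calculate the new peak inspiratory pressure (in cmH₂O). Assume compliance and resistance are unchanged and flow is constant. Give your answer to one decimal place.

Flow: 56 L/min ÷ 60 = 0.9333 L/s.
PIP = Vt/C + R·V̇ + PEEP (constant-flow equation of motion).
Only the elastic term changes: ΔPIP = ΔVt / C = (680 − 445) / 34.2 = 6.871 cmH2O.
Original PIP = 445/34.2 + 9.6×0.9333 + 8 = 29.971 cmH2O; new PIP = 29.971 + (6.871) = 36.842 cmH2O.

36.8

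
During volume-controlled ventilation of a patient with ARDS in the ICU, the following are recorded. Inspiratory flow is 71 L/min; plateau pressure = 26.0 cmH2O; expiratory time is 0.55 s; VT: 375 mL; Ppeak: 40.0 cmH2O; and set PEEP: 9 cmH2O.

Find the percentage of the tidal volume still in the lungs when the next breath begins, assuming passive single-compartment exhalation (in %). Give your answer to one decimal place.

Flow: 71 L/min ÷ 60 = 1.1833 L/s.
R = (PIP − Pplat)/V̇ = (40.0 − 26.0) / 1.1833 = 14.0/1.1833 = 11.831 cmH2O·s/L.
C = Vt/(Pplat − PEEP) = 375.0 / (26.0 − 9) = 375.0/17.0 = 22.059 mL/cmH2O.
τ = R × C = 11.831 × 0.02206 L/cmH2O = 0.261 s.
Fraction remaining at end-expiration = e^(−Te/τ) = e^(−0.55/0.261) = 0.1216 → 12.16%.

12.2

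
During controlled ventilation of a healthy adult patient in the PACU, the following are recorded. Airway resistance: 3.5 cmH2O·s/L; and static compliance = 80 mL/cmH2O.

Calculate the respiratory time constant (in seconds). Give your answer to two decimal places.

τ = R × C = 3.5 × 80 mL/cmH2O = 3.5 × 0.080 L/cmH2O = 0.28 s.

0.28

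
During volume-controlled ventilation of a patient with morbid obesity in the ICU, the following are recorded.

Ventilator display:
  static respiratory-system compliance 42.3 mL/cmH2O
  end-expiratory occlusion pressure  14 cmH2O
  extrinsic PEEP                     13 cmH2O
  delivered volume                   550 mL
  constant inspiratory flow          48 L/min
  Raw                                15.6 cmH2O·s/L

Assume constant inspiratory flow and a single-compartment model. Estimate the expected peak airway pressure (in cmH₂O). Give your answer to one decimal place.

39.5

Flow: 48 L/min ÷ 60 = 0.8 L/s.
Total PEEP = 14 cmH2O (set 13 + intrinsic 1); this is the baseline alveolar pressure.
Equation of motion (constant flow): PIP = Vt/C + R·V̇ + PEEP.
PIP = 550/42.3 + 15.6×0.8 + 14 = 13.002 + 12.48 + 14 = 39.482 cmH2O.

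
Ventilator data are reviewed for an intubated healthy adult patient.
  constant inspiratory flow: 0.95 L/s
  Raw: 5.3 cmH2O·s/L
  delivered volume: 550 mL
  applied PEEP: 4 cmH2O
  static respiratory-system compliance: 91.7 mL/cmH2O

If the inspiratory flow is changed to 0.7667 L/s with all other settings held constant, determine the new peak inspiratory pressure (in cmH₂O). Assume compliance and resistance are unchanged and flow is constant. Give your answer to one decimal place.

PIP = Vt/C + R·V̇ + PEEP (constant-flow equation of motion).
Only the resistive term changes: ΔPIP = R × ΔV̇ = 5.3 × (0.7667 − 0.95) = 5.3 × -0.1833 = -0.9715 cmH2O.
Original PIP = 550/91.7 + 5.3×0.95 + 4 = 15.033 cmH2O; new PIP = 15.033 + (-0.9715) = 14.062 cmH2O.

14.1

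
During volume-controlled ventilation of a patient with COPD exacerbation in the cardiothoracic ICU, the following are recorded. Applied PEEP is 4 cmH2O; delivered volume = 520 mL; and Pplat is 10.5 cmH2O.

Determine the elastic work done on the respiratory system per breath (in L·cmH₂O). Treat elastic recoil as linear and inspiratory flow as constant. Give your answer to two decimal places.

Elastic work ≈ ½ × (Pplat − PEEP) × Vt = 0.5 × (10.5 − 4) × 0.520 L = 0.5 × 6.5 × 0.520 = 1.69 L·cmH2O.

1.69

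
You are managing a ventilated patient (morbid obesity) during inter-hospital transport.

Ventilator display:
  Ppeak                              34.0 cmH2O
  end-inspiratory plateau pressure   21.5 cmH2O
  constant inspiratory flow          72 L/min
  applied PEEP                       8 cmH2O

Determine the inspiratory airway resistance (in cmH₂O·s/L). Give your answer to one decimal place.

10.4

Flow: 72 L/min ÷ 60 = 1.2 L/s.
Raw = (PIP − Pplat) / flow = (34.0 − 21.5) / 1.2 = 12.5 / 1.2 = 10.417 cmH2O·s/L.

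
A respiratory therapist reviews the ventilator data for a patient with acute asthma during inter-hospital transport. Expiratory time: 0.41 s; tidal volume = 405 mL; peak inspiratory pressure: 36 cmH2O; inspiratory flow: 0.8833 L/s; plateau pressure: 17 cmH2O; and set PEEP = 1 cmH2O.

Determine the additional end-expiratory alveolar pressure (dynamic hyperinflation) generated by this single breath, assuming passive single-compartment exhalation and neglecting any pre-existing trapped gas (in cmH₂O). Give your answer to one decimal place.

7.5

R = (PIP − Pplat)/V̇ = (36 − 17) / 0.8833 = 19.0/0.8833 = 21.51 cmH2O·s/L.
C = Vt/(Pplat − PEEP) = 405.0 / (17 − 1) = 405.0/16.0 = 25.313 mL/cmH2O.
τ = R × C = 21.51 × 0.02531 L/cmH2O = 0.5444 s.
Fraction remaining = e^(−Te/τ) = e^(−0.41/0.5444) = 0.4709; trapped volume = 405.0 × 0.4709 = 190.71 mL.
Additional alveolar pressure from trapping ≈ V_trapped / C = 190.71 / 25.313 = 7.534 cmH2O.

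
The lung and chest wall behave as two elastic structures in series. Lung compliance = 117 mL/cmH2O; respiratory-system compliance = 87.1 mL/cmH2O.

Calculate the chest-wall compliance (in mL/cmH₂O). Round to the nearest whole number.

1/Ccw = 1/Crs − 1/CL.
1/Ccw = 1/87.1 − 1/117 = 0.002934.
Ccw = 340.83 mL/cmH2O.

341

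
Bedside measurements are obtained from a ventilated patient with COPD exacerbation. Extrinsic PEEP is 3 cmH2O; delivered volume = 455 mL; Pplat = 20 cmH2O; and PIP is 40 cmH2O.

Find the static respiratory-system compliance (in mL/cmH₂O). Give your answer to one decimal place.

Cstat = Vt / (Pplat − PEEP) = 455 / (20 − 3) = 455 / 17.0 = 26.765 mL/cmH2O.

26.8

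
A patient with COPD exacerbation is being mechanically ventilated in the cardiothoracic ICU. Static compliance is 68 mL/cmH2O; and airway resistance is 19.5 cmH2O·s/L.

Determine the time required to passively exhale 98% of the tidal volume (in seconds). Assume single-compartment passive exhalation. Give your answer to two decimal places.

τ = R × C = 19.5 × 68 mL/cmH2O = 19.5 × 0.068 L/cmH2O = 1.326 s.
Exhaled fraction f = 1 − e^(−t/τ) → t = −τ·ln(1 − f) = −1.326·ln(0.02) = 5.187 s.

5.19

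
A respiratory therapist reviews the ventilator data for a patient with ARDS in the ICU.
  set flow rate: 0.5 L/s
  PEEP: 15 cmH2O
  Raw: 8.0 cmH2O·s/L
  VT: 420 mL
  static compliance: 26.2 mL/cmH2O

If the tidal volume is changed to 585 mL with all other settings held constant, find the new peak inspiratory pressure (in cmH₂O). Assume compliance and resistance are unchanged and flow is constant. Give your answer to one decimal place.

PIP = Vt/C + R·V̇ + PEEP (constant-flow equation of motion).
Only the elastic term changes: ΔPIP = ΔVt / C = (585 − 420) / 26.2 = 6.298 cmH2O.
Original PIP = 420/26.2 + 8.0×0.5 + 15 = 35.031 cmH2O; new PIP = 35.031 + (6.298) = 41.329 cmH2O.

41.3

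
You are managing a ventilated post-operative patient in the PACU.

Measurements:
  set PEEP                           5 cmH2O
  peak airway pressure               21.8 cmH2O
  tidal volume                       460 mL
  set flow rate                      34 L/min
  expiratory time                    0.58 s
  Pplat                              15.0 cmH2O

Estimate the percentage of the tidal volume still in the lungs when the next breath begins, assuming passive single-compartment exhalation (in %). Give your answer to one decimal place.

Flow: 34 L/min ÷ 60 = 0.5667 L/s.
R = (PIP − Pplat)/V̇ = (21.8 − 15.0) / 0.5667 = 6.8/0.5667 = 11.999 cmH2O·s/L.
C = Vt/(Pplat − PEEP) = 460.0 / (15.0 − 5) = 460.0/10.0 = 46.0 mL/cmH2O.
τ = R × C = 11.999 × 0.046 L/cmH2O = 0.552 s.
Fraction remaining at end-expiration = e^(−Te/τ) = e^(−0.58/0.552) = 0.3497 → 34.97%.

35.0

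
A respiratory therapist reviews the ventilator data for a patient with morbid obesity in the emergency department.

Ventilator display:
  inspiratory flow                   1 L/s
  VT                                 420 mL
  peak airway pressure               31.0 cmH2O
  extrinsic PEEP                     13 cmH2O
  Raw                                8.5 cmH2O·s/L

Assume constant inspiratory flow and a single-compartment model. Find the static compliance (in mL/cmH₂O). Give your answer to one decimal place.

44.2

Equation of motion (constant flow): PIP = Vt/C + R·V̇ + PEEP.
Vt/C = PIP − R·V̇ − PEEP = 31.0 − 8.5×1 − 13 = 31.0 − 8.5 − 13 = 9.5 cmH2O.
C = Vt / 9.5 = 420 / 9.5 = 44.211 mL/cmH2O.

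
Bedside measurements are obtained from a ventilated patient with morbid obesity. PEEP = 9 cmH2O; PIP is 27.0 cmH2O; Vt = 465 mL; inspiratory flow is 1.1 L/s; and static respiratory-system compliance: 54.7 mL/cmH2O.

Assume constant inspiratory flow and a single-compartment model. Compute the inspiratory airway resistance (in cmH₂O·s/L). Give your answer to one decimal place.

Equation of motion (constant flow): PIP = Vt/C + R·V̇ + PEEP.
R·V̇ = PIP − Vt/C − PEEP = 27.0 − 465/54.7 − 9 = 27.0 − 8.501 − 9 = 9.499 cmH2O.
R = 9.499 / 1.1 = 8.635 cmH2O·s/L.

8.6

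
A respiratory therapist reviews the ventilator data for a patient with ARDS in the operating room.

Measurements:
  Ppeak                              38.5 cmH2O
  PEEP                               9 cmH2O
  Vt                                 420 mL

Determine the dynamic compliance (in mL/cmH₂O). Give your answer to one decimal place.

Dynamic compliance = Vt / (PIP − PEEP) = 420 / (38.5 − 9) = 420 / 29.5 = 14.237 mL/cmH2O.

14.2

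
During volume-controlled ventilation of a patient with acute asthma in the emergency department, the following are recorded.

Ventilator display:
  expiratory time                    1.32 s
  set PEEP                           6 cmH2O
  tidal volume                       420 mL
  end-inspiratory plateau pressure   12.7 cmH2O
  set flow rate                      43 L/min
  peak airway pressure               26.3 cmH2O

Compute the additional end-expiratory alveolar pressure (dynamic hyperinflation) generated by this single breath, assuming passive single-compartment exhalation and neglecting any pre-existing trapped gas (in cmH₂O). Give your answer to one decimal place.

2.2

Flow: 43 L/min ÷ 60 = 0.7167 L/s.
R = (PIP − Pplat)/V̇ = (26.3 − 12.7) / 0.7167 = 13.6/0.7167 = 18.976 cmH2O·s/L.
C = Vt/(Pplat − PEEP) = 420.0 / (12.7 − 6) = 420.0/6.7 = 62.687 mL/cmH2O.
τ = R × C = 18.976 × 0.06269 L/cmH2O = 1.19 s.
Fraction remaining = e^(−Te/τ) = e^(−1.32/1.19) = 0.3298; trapped volume = 420.0 × 0.3298 = 138.52 mL.
Additional alveolar pressure from trapping ≈ V_trapped / C = 138.52 / 62.687 = 2.21 cmH2O.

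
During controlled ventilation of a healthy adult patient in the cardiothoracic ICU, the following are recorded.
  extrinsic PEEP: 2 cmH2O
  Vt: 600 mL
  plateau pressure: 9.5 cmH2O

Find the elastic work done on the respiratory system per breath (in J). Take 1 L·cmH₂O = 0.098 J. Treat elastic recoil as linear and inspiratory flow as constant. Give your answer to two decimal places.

Elastic work ≈ ½ × (Pplat − PEEP) × Vt = 0.5 × (9.5 − 2) × 0.600 L = 0.5 × 7.5 × 0.600 = 2.25 L·cmH2O.
× 0.098 J/(L·cmH2O) → 0.2205 J.

0.22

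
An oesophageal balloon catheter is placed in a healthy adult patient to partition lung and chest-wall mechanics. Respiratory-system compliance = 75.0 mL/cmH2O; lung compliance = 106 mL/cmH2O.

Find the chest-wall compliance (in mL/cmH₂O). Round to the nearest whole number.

256

1/Ccw = 1/Crs − 1/CL.
1/Ccw = 1/75.0 − 1/106 = 0.003899.
Ccw = 256.48 mL/cmH2O.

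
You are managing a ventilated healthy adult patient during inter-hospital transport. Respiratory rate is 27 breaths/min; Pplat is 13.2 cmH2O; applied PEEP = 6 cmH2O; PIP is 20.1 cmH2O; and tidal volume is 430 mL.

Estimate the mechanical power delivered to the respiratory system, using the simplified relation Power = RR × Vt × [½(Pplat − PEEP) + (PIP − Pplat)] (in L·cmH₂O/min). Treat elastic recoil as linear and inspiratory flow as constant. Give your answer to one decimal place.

121.9

Per-breath work = Vt × [½(Pplat−PEEP) + (PIP−Pplat)] = 0.430 × [0.5×7.2 + 6.9] = 0.430 × 10.5 = 4.515 L·cmH2O.
Power = 27 × 4.515 = 121.91 L·cmH2O/min.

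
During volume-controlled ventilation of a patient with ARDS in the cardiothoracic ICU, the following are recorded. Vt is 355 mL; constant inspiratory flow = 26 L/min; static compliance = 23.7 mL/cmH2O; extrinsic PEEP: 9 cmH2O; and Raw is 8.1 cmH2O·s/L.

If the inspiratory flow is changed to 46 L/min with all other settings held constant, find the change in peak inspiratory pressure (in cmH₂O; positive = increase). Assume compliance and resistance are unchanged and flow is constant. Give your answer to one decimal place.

2.7

Flow: 26 L/min ÷ 60 = 0.4333 L/s.
New flow: 46 L/min ÷ 60 = 0.7667 L/s.
PIP = Vt/C + R·V̇ + PEEP (constant-flow equation of motion).
Only the resistive term changes: ΔPIP = R × ΔV̇ = 8.1 × (0.7667 − 0.4333) = 8.1 × 0.3334 = 2.701 cmH2O.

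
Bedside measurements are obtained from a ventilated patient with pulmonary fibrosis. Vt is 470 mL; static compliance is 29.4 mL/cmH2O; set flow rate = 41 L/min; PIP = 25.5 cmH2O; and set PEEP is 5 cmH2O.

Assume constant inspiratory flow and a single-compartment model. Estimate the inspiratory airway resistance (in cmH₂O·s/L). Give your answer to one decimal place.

6.6

Flow: 41 L/min ÷ 60 = 0.6833 L/s.
Equation of motion (constant flow): PIP = Vt/C + R·V̇ + PEEP.
R·V̇ = PIP − Vt/C − PEEP = 25.5 − 470/29.4 − 5 = 25.5 − 15.986 − 5 = 4.514 cmH2O.
R = 4.514 / 0.6833 = 6.606 cmH2O·s/L.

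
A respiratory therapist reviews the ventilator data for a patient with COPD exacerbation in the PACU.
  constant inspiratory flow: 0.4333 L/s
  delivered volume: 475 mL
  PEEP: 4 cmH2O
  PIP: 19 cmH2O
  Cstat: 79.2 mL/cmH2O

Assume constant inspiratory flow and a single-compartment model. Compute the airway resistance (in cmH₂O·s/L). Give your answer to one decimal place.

Equation of motion (constant flow): PIP = Vt/C + R·V̇ + PEEP.
R·V̇ = PIP − Vt/C − PEEP = 19 − 475/79.2 − 4 = 19 − 5.997 − 4 = 9.003 cmH2O.
R = 9.003 / 0.4333 = 20.778 cmH2O·s/L.

20.8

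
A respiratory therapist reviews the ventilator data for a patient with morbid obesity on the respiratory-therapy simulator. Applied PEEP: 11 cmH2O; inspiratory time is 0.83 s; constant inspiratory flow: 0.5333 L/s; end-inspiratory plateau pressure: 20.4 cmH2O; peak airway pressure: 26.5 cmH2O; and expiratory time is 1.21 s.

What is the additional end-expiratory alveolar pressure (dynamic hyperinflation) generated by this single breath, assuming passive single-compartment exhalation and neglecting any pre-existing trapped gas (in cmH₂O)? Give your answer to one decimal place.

1.0

Vt = flow × Ti = 0.5333 L/s × 0.83 s × 1000 mL/L = 442.64 mL.
R = (PIP − Pplat)/V̇ = (26.5 − 20.4) / 0.5333 = 6.1/0.5333 = 11.438 cmH2O·s/L.
C = Vt/(Pplat − PEEP) = 442.64 / (20.4 − 11) = 442.64/9.4 = 47.089 mL/cmH2O.
τ = R × C = 11.438 × 0.04709 L/cmH2O = 0.5386 s.
Fraction remaining = e^(−Te/τ) = e^(−1.21/0.5386) = 0.1058; trapped volume = 442.64 × 0.1058 = 46.831 mL.
Additional alveolar pressure from trapping ≈ V_trapped / C = 46.831 / 47.089 = 0.9945 cmH2O.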